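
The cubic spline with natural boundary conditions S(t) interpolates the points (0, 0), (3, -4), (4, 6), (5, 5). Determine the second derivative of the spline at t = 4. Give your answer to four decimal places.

With σ_i denoting the second derivative at x_i, h_i = 3, 1, 1, and Δ_i = (y_(i+1) − y_i)/h_i = -4/3, 10, -1:
  3·σ_0 + 8·σ_1 + 1·σ_2 = 6(Δ_1 - Δ_0) = 68
  1·σ_1 + 4·σ_2 + 1·σ_3 = 6(Δ_2 - Δ_1) = -66
Natural end conditions: σ_0 = σ_3 = 0.
Hence σ_0 = 0, σ_1 = 338/31, σ_2 = -596/31, σ_3 = 0.

-19.2258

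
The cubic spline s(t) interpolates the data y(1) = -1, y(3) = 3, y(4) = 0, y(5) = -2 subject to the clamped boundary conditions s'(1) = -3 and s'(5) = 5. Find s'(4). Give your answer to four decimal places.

-5.0455

Put σ_i = s'' at the i-th knot. Here h = (2, 1, 1) and Δ = (2, -3, -2), so the interior equations h_(i-1)·σ_(i-1) + 2(h_(i-1)+h_i)·σ_i + h_i·σ_(i+1) = 6(Δ_i − Δ_(i-1)) read
  2·σ_0 + 6·σ_1 + 1·σ_2 = 6(Δ_1 - Δ_0) = -30
  1·σ_1 + 4·σ_2 + 1·σ_3 = 6(Δ_2 - Δ_1) = 6
Clamped end conditions give two more equations: 2h_0·σ_0 + h_0·σ_1 = 6(Δ_0 - s'(1)) = 30 and h_2·σ_2 + 2h_2·σ_3 = 6(s'(5) - Δ_2) = 42.
Forward elimination and back-substitution give σ_0 = 130/11, σ_1 = -95/11, σ_2 = -20/11, σ_3 = 241/11.
On [4, 5], s'(t) = b_2 + 2c_2·(t - 4) + 3d_2·(t - 4)² with b_2 = Δ_2 - h_2(2σ_2 + σ_3)/6 = -111/22, c_2 = σ_2/2 = -10/11, d_2 = (σ_3 - σ_2)/(6h_2) = 87/22. So s'(4) = -111/22.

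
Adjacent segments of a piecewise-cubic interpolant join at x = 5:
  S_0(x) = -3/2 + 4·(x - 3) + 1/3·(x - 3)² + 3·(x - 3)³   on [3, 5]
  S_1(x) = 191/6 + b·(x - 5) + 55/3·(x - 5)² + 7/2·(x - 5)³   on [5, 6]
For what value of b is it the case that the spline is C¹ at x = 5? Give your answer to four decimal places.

S_0'(x) = 4 + 2/3·(x - 3) + 9·(x - 3)², so S_0'(5) = 124/3. On the right, S_1'(5) = b, so b = 124/3.

41.3333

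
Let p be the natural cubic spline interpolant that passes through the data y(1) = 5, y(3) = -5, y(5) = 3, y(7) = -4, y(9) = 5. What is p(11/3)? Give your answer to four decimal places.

-2.6323

With M_i denoting the second derivative at x_i, h_i = 2, 2, 2, 2, and Δ_i = (y_(i+1) − y_i)/h_i = -5, 4, -7/2, 9/2:
  2·M_0 + 8·M_1 + 2·M_2 = 6(Δ_1 - Δ_0) = 54
  2·M_1 + 8·M_2 + 2·M_3 = 6(Δ_2 - Δ_1) = -45
  2·M_2 + 8·M_3 + 2·M_4 = 6(Δ_3 - Δ_2) = 48
Natural end conditions: M_0 = M_4 = 0.
Forward elimination and back-substitution give M_0 = 0, M_1 = 519/56, M_2 = -141/14, M_3 = 477/56, M_4 = 0.
On [3, 5], p(x) = -5 + 33/28·(x - 3) + 519/112·(x - 3)² - 361/224·(x - 3)³.
With (x - 3) = 2/3: p(11/3) = -995/378.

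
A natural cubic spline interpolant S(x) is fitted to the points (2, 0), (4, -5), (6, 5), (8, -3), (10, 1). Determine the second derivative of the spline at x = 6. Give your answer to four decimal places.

-10.6071

Write σ_i for S''(x_i). With h_i = 2, 2, 2, 2 and divided differences Δ_i = -5/2, 5, -4, 2, the continuity of S' gives the tridiagonal system
  2·σ_0 + 8·σ_1 + 2·σ_2 = 6(Δ_1 - Δ_0) = 45
  2·σ_1 + 8·σ_2 + 2·σ_3 = 6(Δ_2 - Δ_1) = -54
  2·σ_2 + 8·σ_3 + 2·σ_4 = 6(Δ_3 - Δ_2) = 36
Natural end conditions: σ_0 = σ_4 = 0.
Solving the tridiagonal system: σ_0 = 0, σ_1 = 927/112, σ_2 = -297/28, σ_3 = 801/112, σ_4 = 0.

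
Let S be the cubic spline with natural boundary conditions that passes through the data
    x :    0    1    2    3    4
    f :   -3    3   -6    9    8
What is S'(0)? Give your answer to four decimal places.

12.0179

Write M_i for S''(x_i). With h_i = 1, 1, 1, 1 and divided differences Δ_i = 6, -9, 15, -1, the continuity of S' gives the tridiagonal system
  1·M_0 + 4·M_1 + 1·M_2 = 6(Δ_1 - Δ_0) = -90
  1·M_1 + 4·M_2 + 1·M_3 = 6(Δ_2 - Δ_1) = 144
  1·M_2 + 4·M_3 + 1·M_4 = 6(Δ_3 - Δ_2) = -96
Natural end conditions: M_0 = M_4 = 0.
Solving: M_0 = 0, M_1 = -1011/28, M_2 = 381/7, M_3 = -1053/28, M_4 = 0.
On [0, 1], S'(x) = b_0 + 2c_0·x + 3d_0·x² with b_0 = Δ_0 - h_0(2M_0 + M_1)/6 = 673/56, c_0 = M_0/2 = 0, d_0 = (M_1 - M_0)/(6h_0) = -337/56. So S'(0) = 673/56.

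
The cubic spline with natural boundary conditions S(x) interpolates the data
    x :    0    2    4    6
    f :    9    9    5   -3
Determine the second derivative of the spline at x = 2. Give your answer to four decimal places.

Let σ_i = S''(x_i). Step sizes h_i = 2, 2, 2; slopes of the chords Δ_i = (y_(i+1) - y_i)/h_i = 0, -2, -4.
  2·σ_0 + 8·σ_1 + 2·σ_2 = 6(Δ_1 - Δ_0) = -12
  2·σ_1 + 8·σ_2 + 2·σ_3 = 6(Δ_2 - Δ_1) = -12
Natural end conditions: σ_0 = σ_3 = 0.
Solving the tridiagonal system: σ_0 = 0, σ_1 = -6/5, σ_2 = -6/5, σ_3 = 0.

-1.2000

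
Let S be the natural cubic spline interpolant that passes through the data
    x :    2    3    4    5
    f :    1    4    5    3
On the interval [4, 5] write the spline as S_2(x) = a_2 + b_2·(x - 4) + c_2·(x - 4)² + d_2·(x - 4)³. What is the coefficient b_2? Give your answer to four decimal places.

Let M_i = S''(x_i). Step sizes h_i = 1, 1, 1; slopes of the chords Δ_i = (y_(i+1) - y_i)/h_i = 3, 1, -2.
  1·M_0 + 4·M_1 + 1·M_2 = 6(Δ_1 - Δ_0) = -12
  1·M_1 + 4·M_2 + 1·M_3 = 6(Δ_2 - Δ_1) = -18
Natural end conditions: M_0 = M_3 = 0.
Hence M_0 = 0, M_1 = -2, M_2 = -4, M_3 = 0.
On [4, 5], with S_2(x) = a_2 + b_2·(x - 4) + c_2·(x - 4)² + d_2·(x - 4)³: c_2 = M_2/2 = -2, d_2 = (M_3 - M_2)/(6h_2) = 2/3, b_2 = Δ_2 - h_2(2M_2 + M_3)/6 = -2/3.

-0.6667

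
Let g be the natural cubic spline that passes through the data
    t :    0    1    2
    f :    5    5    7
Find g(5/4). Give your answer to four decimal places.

5.3359

Write σ_i for g''(x_i). With h_i = 1, 1 and divided differences Δ_i = 0, 2, the continuity of g' gives the tridiagonal system
  1·σ_0 + 4·σ_1 + 1·σ_2 = 6(Δ_1 - Δ_0) = 12
Natural end conditions: σ_0 = σ_2 = 0.
Forward elimination and back-substitution give σ_0 = 0, σ_1 = 3, σ_2 = 0.
On [1, 2], g(t) = 5 + 1·(t - 1) + 3/2·(t - 1)² - 1/2·(t - 1)³.
With (t - 1) = 1/4: g(5/4) = 683/128.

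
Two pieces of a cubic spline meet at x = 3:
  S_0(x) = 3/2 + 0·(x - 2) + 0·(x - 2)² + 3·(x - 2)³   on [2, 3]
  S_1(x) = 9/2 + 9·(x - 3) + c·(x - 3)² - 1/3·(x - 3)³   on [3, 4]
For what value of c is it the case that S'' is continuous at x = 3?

9

S_0''(x) = 0 + 18·(x - 2), so S_0''(3) = 18. On the right, S_1''(3) = 2c, so c = 9.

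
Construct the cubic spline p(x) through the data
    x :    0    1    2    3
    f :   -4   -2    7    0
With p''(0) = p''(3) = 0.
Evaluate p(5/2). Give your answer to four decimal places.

5.2750

Let M_i = p''(x_i). Step sizes h_i = 1, 1, 1; slopes of the chords Δ_i = (y_(i+1) - y_i)/h_i = 2, 9, -7.
  1·M_0 + 4·M_1 + 1·M_2 = 6(Δ_1 - Δ_0) = 42
  1·M_1 + 4·M_2 + 1·M_3 = 6(Δ_2 - Δ_1) = -96
Natural end conditions: M_0 = M_3 = 0.
Forward elimination and back-substitution give M_0 = 0, M_1 = 88/5, M_2 = -142/5, M_3 = 0.
On [2, 3], p(x) = 7 + 37/15·(x - 2) - 71/5·(x - 2)² + 71/15·(x - 2)³.
With (x - 2) = 1/2: p(5/2) = 211/40.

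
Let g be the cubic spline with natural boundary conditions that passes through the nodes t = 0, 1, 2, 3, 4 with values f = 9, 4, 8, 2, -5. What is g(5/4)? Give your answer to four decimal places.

4.7840

With M_i denoting the second derivative at x_i, h_i = 1, 1, 1, 1, and Δ_i = (y_(i+1) − y_i)/h_i = -5, 4, -6, -7:
  1·M_0 + 4·M_1 + 1·M_2 = 6(Δ_1 - Δ_0) = 54
  1·M_1 + 4·M_2 + 1·M_3 = 6(Δ_2 - Δ_1) = -60
  1·M_2 + 4·M_3 + 1·M_4 = 6(Δ_3 - Δ_2) = -6
Natural end conditions: M_0 = M_4 = 0.
Forward elimination and back-substitution give M_0 = 0, M_1 = 261/14, M_2 = -144/7, M_3 = 51/14, M_4 = 0.
On [1, 2], g(t) = 4 + 17/14·(t - 1) + 261/28·(t - 1)² - 183/28·(t - 1)³.
With (t - 1) = 1/4: g(5/4) = 8573/1792.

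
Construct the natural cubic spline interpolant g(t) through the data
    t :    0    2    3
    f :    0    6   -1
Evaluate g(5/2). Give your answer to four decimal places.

Write σ_i for g''(x_i). With h_i = 2, 1 and divided differences Δ_i = 3, -7, the continuity of g' gives the tridiagonal system
  2·σ_0 + 6·σ_1 + 1·σ_2 = 6(Δ_1 - Δ_0) = -60
Natural end conditions: σ_0 = σ_2 = 0.
Forward elimination and back-substitution give σ_0 = 0, σ_1 = -10, σ_2 = 0.
On [2, 3], g(t) = 6 - 11/3·(t - 2) - 5·(t - 2)² + 5/3·(t - 2)³.
With (t - 2) = 1/2: g(5/2) = 25/8.

3.1250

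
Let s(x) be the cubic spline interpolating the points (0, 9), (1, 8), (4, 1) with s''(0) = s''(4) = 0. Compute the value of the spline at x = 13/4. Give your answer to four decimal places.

Put σ_i = s'' at the i-th knot. Here h = (1, 3) and Δ = (-1, -7/3), so the interior equations h_(i-1)·σ_(i-1) + 2(h_(i-1)+h_i)·σ_i + h_i·σ_(i+1) = 6(Δ_i − Δ_(i-1)) read
  1·σ_0 + 8·σ_1 + 3·σ_2 = 6(Δ_1 - Δ_0) = -8
Natural end conditions: σ_0 = σ_2 = 0.
Hence σ_0 = 0, σ_1 = -1, σ_2 = 0.
On [1, 4], s(x) = 8 - 4/3·(x - 1) - 1/2·(x - 1)² + 1/18·(x - 1)³.
With (x - 1) = 9/4: s(13/4) = 397/128.

3.1016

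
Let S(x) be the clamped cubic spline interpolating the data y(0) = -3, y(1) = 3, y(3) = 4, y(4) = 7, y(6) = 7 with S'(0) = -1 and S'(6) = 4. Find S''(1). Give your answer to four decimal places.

With M_i denoting the second derivative at x_i, h_i = 1, 2, 1, 2, and Δ_i = (y_(i+1) − y_i)/h_i = 6, 1/2, 3, 0:
  1·M_0 + 6·M_1 + 2·M_2 = 6(Δ_1 - Δ_0) = -33
  2·M_1 + 6·M_2 + 1·M_3 = 6(Δ_2 - Δ_1) = 15
  1·M_2 + 6·M_3 + 2·M_4 = 6(Δ_3 - Δ_2) = -18
Clamped end conditions give two more equations: 2h_0·M_0 + h_0·M_1 = 6(Δ_0 - S'(0)) = 42 and h_3·M_3 + 2h_3·M_4 = 6(S'(6) - Δ_3) = 24.
Solving the tridiagonal system: M_0 = 2545/93, M_1 = -1184/93, M_2 = 745/93, M_3 = -707/93, M_4 = 1823/186.

-12.7312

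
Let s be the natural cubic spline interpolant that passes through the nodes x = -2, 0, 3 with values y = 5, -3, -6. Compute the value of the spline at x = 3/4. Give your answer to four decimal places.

-4.6359

With σ_i denoting the second derivative at x_i, h_i = 2, 3, and Δ_i = (y_(i+1) − y_i)/h_i = -4, -1:
  2·σ_0 + 10·σ_1 + 3·σ_2 = 6(Δ_1 - Δ_0) = 18
Natural end conditions: σ_0 = σ_2 = 0.
Hence σ_0 = 0, σ_1 = 9/5, σ_2 = 0.
On [0, 3], s(x) = -3 - 14/5·x + 9/10·x² - 1/10·x³.
With x = 3/4: s(3/4) = -2967/640.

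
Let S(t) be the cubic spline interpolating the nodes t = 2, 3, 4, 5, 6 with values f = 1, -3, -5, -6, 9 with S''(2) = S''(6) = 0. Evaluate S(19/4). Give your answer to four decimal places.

-6.9102

With m_i denoting the second derivative at x_i, h_i = 1, 1, 1, 1, and Δ_i = (y_(i+1) − y_i)/h_i = -4, -2, -1, 15:
  1·m_0 + 4·m_1 + 1·m_2 = 6(Δ_1 - Δ_0) = 12
  1·m_1 + 4·m_2 + 1·m_3 = 6(Δ_2 - Δ_1) = 6
  1·m_2 + 4·m_3 + 1·m_4 = 6(Δ_3 - Δ_2) = 96
Natural end conditions: m_0 = m_4 = 0.
Solving the tridiagonal system: m_0 = 0, m_1 = 9/2, m_2 = -6, m_3 = 51/2, m_4 = 0.
On [4, 5], S(t) = -5 - 13/4·(t - 4) - 3·(t - 4)² + 21/4·(t - 4)³.
With (t - 4) = 3/4: S(19/4) = -1769/256.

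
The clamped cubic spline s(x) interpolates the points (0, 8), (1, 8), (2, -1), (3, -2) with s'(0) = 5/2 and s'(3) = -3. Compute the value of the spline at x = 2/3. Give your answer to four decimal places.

Put M_i = s'' at the i-th knot. Here h = (1, 1, 1) and Δ = (0, -9, -1), so the interior equations h_(i-1)·M_(i-1) + 2(h_(i-1)+h_i)·M_i + h_i·M_(i+1) = 6(Δ_i − Δ_(i-1)) read
  1·M_0 + 4·M_1 + 1·M_2 = 6(Δ_1 - Δ_0) = -54
  1·M_1 + 4·M_2 + 1·M_3 = 6(Δ_2 - Δ_1) = 48
Clamped end conditions give two more equations: 2h_0·M_0 + h_0·M_1 = 6(Δ_0 - s'(0)) = -15 and h_2·M_2 + 2h_2·M_3 = 6(s'(3) - Δ_2) = -12.
Solving: M_0 = 32/15, M_1 = -289/15, M_2 = 314/15, M_3 = -247/15.
On [0, 1], s(x) = 8 + 5/2·x + 16/15·x² - 107/30·x³.
With x = 2/3: s(2/3) = 3679/405.

9.0840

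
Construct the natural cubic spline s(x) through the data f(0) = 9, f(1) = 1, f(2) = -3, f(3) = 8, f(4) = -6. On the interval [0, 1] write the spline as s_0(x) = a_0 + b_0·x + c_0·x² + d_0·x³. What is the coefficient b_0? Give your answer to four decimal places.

Write m_i for s''(x_i). With h_i = 1, 1, 1, 1 and divided differences Δ_i = -8, -4, 11, -14, the continuity of s' gives the tridiagonal system
  1·m_0 + 4·m_1 + 1·m_2 = 6(Δ_1 - Δ_0) = 24
  1·m_1 + 4·m_2 + 1·m_3 = 6(Δ_2 - Δ_1) = 90
  1·m_2 + 4·m_3 + 1·m_4 = 6(Δ_3 - Δ_2) = -150
Natural end conditions: m_0 = m_4 = 0.
Solving the tridiagonal system: m_0 = 0, m_1 = -75/28, m_2 = 243/7, m_3 = -1293/28, m_4 = 0.
On [0, 1], with s_0(x) = a_0 + b_0·x + c_0·x² + d_0·x³: c_0 = m_0/2 = 0, d_0 = (m_1 - m_0)/(6h_0) = -25/56, b_0 = Δ_0 - h_0(2m_0 + m_1)/6 = -423/56.

-7.5536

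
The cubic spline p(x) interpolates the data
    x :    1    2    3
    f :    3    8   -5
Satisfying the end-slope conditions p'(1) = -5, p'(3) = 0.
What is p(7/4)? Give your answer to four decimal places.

7.6523

With M_i denoting the second derivative at x_i, h_i = 1, 1, and Δ_i = (y_(i+1) − y_i)/h_i = 5, -13:
  1·M_0 + 4·M_1 + 1·M_2 = 6(Δ_1 - Δ_0) = -108
Clamped end conditions give two more equations: 2h_0·M_0 + h_0·M_1 = 6(Δ_0 - p'(1)) = 60 and h_1·M_1 + 2h_1·M_2 = 6(p'(3) - Δ_1) = 78.
Forward elimination and back-substitution give M_0 = 119/2, M_1 = -59, M_2 = 137/2.
On [1, 2], p(x) = 3 - 5·(x - 1) + 119/4·(x - 1)² - 79/4·(x - 1)³.
With (x - 1) = 3/4: p(7/4) = 1959/256.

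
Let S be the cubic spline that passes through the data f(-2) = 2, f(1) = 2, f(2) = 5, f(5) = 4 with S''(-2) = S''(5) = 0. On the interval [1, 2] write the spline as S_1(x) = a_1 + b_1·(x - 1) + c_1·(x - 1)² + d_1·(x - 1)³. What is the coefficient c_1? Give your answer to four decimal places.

With σ_i denoting the second derivative at x_i, h_i = 3, 1, 3, and Δ_i = (y_(i+1) − y_i)/h_i = 0, 3, -1/3:
  3·σ_0 + 8·σ_1 + 1·σ_2 = 6(Δ_1 - Δ_0) = 18
  1·σ_1 + 8·σ_2 + 3·σ_3 = 6(Δ_2 - Δ_1) = -20
Natural end conditions: σ_0 = σ_3 = 0.
Solving: σ_0 = 0, σ_1 = 164/63, σ_2 = -178/63, σ_3 = 0.
On [1, 2], with S_1(x) = a_1 + b_1·(x - 1) + c_1·(x - 1)² + d_1·(x - 1)³: c_1 = σ_1/2 = 82/63, d_1 = (σ_2 - σ_1)/(6h_1) = -19/21, b_1 = Δ_1 - h_1(2σ_1 + σ_2)/6 = 164/63.

1.3016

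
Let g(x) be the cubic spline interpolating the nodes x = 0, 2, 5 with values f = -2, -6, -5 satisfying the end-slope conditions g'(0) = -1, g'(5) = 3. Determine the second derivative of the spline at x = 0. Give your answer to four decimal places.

-2.1000

Put m_i = g'' at the i-th knot. Here h = (2, 3) and Δ = (-2, 1/3), so the interior equations h_(i-1)·m_(i-1) + 2(h_(i-1)+h_i)·m_i + h_i·m_(i+1) = 6(Δ_i − Δ_(i-1)) read
  2·m_0 + 10·m_1 + 3·m_2 = 6(Δ_1 - Δ_0) = 14
Clamped end conditions give two more equations: 2h_0·m_0 + h_0·m_1 = 6(Δ_0 - g'(0)) = -6 and h_1·m_1 + 2h_1·m_2 = 6(g'(5) - Δ_1) = 16.
Solving the tridiagonal system: m_0 = -21/10, m_1 = 6/5, m_2 = 31/15.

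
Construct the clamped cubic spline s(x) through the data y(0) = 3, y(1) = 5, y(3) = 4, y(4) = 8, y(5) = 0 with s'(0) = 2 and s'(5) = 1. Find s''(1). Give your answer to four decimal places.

Put M_i = s'' at the i-th knot. Here h = (1, 2, 1, 1) and Δ = (2, -1/2, 4, -8), so the interior equations h_(i-1)·M_(i-1) + 2(h_(i-1)+h_i)·M_i + h_i·M_(i+1) = 6(Δ_i − Δ_(i-1)) read
  1·M_0 + 6·M_1 + 2·M_2 = 6(Δ_1 - Δ_0) = -15
  2·M_1 + 6·M_2 + 1·M_3 = 6(Δ_2 - Δ_1) = 27
  1·M_2 + 4·M_3 + 1·M_4 = 6(Δ_3 - Δ_2) = -72
Clamped end conditions give two more equations: 2h_0·M_0 + h_0·M_1 = 6(Δ_0 - s'(0)) = 0 and h_3·M_3 + 2h_3·M_4 = 6(s'(5) - Δ_3) = 54.
Forward elimination and back-substitution give M_0 = 229/64, M_1 = -229/32, M_2 = 1559/128, M_3 = -2033/64, M_4 = 5489/128.

-7.1563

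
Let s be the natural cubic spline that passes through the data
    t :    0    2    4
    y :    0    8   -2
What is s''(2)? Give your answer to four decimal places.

With m_i denoting the second derivative at x_i, h_i = 2, 2, and Δ_i = (y_(i+1) − y_i)/h_i = 4, -5:
  2·m_0 + 8·m_1 + 2·m_2 = 6(Δ_1 - Δ_0) = -54
Natural end conditions: m_0 = m_2 = 0.
Solving the tridiagonal system: m_0 = 0, m_1 = -27/4, m_2 = 0.

-6.7500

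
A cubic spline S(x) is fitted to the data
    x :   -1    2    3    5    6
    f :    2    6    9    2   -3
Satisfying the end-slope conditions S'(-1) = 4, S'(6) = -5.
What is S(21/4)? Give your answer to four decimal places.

Put m_i = S'' at the i-th knot. Here h = (3, 1, 2, 1) and Δ = (4/3, 3, -7/2, -5), so the interior equations h_(i-1)·m_(i-1) + 2(h_(i-1)+h_i)·m_i + h_i·m_(i+1) = 6(Δ_i − Δ_(i-1)) read
  3·m_0 + 8·m_1 + 1·m_2 = 6(Δ_1 - Δ_0) = 10
  1·m_1 + 6·m_2 + 2·m_3 = 6(Δ_2 - Δ_1) = -39
  2·m_2 + 6·m_3 + 1·m_4 = 6(Δ_3 - Δ_2) = -9
Clamped end conditions give two more equations: 2h_0·m_0 + h_0·m_1 = 6(Δ_0 - S'(-1)) = -16 and h_3·m_3 + 2h_3·m_4 = 6(S'(6) - Δ_3) = 0.
Solving the tridiagonal system: m_0 = -3389/732, m_1 = 479/122, m_2 = -1835/244, m_3 = 67/61, m_4 = -67/122.
On [5, 6], S(x) = 2 - 1287/244·(x - 5) + 67/122·(x - 5)² - 67/244·(x - 5)³.
With (x - 5) = 1/4: S(21/4) = 11109/15616.

0.7114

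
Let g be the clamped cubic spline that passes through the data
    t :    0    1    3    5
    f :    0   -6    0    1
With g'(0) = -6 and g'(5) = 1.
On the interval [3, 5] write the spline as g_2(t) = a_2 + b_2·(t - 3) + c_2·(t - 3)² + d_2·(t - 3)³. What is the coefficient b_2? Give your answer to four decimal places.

3.1304

Put M_i = g'' at the i-th knot. Here h = (1, 2, 2) and Δ = (-6, 3, 1/2), so the interior equations h_(i-1)·M_(i-1) + 2(h_(i-1)+h_i)·M_i + h_i·M_(i+1) = 6(Δ_i − Δ_(i-1)) read
  1·M_0 + 6·M_1 + 2·M_2 = 6(Δ_1 - Δ_0) = 54
  2·M_1 + 8·M_2 + 2·M_3 = 6(Δ_2 - Δ_1) = -15
Clamped end conditions give two more equations: 2h_0·M_0 + h_0·M_1 = 6(Δ_0 - g'(0)) = 0 and h_2·M_2 + 2h_2·M_3 = 6(g'(5) - Δ_2) = 3.
Hence M_0 = -137/23, M_1 = 274/23, M_2 = -265/46, M_3 = 167/46.
On [3, 5], with g_2(t) = a_2 + b_2·(t - 3) + c_2·(t - 3)² + d_2·(t - 3)³: c_2 = M_2/2 = -265/92, d_2 = (M_3 - M_2)/(6h_2) = 18/23, b_2 = Δ_2 - h_2(2M_2 + M_3)/6 = 72/23.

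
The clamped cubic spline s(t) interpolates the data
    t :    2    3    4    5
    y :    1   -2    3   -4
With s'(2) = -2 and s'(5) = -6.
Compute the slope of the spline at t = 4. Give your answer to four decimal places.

-0.5333

Let M_i = s''(x_i). Step sizes h_i = 1, 1, 1; slopes of the chords Δ_i = (y_(i+1) - y_i)/h_i = -3, 5, -7.
  1·M_0 + 4·M_1 + 1·M_2 = 6(Δ_1 - Δ_0) = 48
  1·M_1 + 4·M_2 + 1·M_3 = 6(Δ_2 - Δ_1) = -72
Clamped end conditions give two more equations: 2h_0·M_0 + h_0·M_1 = 6(Δ_0 - s'(2)) = -6 and h_2·M_2 + 2h_2·M_3 = 6(s'(5) - Δ_2) = 6.
Solving the tridiagonal system: M_0 = -214/15, M_1 = 338/15, M_2 = -418/15, M_3 = 254/15.
On [4, 5], s'(t) = b_2 + 2c_2·(t - 4) + 3d_2·(t - 4)² with b_2 = Δ_2 - h_2(2M_2 + M_3)/6 = -8/15, c_2 = M_2/2 = -209/15, d_2 = (M_3 - M_2)/(6h_2) = 112/15. So s'(4) = -8/15.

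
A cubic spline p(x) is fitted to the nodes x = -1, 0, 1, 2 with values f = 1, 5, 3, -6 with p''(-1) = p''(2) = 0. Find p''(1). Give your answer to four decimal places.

Let M_i = p''(x_i). Step sizes h_i = 1, 1, 1; slopes of the chords Δ_i = (y_(i+1) - y_i)/h_i = 4, -2, -9.
  1·M_0 + 4·M_1 + 1·M_2 = 6(Δ_1 - Δ_0) = -36
  1·M_1 + 4·M_2 + 1·M_3 = 6(Δ_2 - Δ_1) = -42
Natural end conditions: M_0 = M_3 = 0.
Solving: M_0 = 0, M_1 = -34/5, M_2 = -44/5, M_3 = 0.

-8.8000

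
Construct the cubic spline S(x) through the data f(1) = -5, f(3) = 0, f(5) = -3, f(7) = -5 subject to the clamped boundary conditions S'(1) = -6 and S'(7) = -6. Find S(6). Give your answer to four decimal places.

Write m_i for S''(x_i). With h_i = 2, 2, 2 and divided differences Δ_i = 5/2, -3/2, -1, the continuity of S' gives the tridiagonal system
  2·m_0 + 8·m_1 + 2·m_2 = 6(Δ_1 - Δ_0) = -24
  2·m_1 + 8·m_2 + 2·m_3 = 6(Δ_2 - Δ_1) = 3
Clamped end conditions give two more equations: 2h_0·m_0 + h_0·m_1 = 6(Δ_0 - S'(1)) = 51 and h_2·m_2 + 2h_2·m_3 = 6(S'(7) - Δ_2) = -30.
Forward elimination and back-substitution give m_0 = 17, m_1 = -17/2, m_2 = 5, m_3 = -10.
On [5, 7], S(x) = -3 - 1·(x - 5) + 5/2·(x - 5)² - 5/4·(x - 5)³.
With (x - 5) = 1: S(6) = -11/4.

-2.7500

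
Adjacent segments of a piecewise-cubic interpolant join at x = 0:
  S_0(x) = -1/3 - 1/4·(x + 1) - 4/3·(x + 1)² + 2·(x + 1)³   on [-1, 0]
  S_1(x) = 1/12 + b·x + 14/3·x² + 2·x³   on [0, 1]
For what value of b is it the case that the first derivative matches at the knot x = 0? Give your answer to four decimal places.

3.0833

S_0'(x) = -1/4 - 8/3·(x + 1) + 6·(x + 1)², so S_0'(0) = 37/12. On the right, S_1'(0) = b, so b = 37/12.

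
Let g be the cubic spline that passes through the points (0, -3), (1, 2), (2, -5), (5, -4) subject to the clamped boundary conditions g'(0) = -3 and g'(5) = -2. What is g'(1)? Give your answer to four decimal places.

1.2414

Write M_i for g''(x_i). With h_i = 1, 1, 3 and divided differences Δ_i = 5, -7, 1/3, the continuity of g' gives the tridiagonal system
  1·M_0 + 4·M_1 + 1·M_2 = 6(Δ_1 - Δ_0) = -72
  1·M_1 + 8·M_2 + 3·M_3 = 6(Δ_2 - Δ_1) = 44
Clamped end conditions give two more equations: 2h_0·M_0 + h_0·M_1 = 6(Δ_0 - g'(0)) = 48 and h_2·M_2 + 2h_2·M_3 = 6(g'(5) - Δ_2) = -14.
Forward elimination and back-substitution give M_0 = 1146/29, M_1 = -900/29, M_2 = 366/29, M_3 = -752/87.
On [1, 2], g'(t) = b_1 + 2c_1·(t - 1) + 3d_1·(t - 1)² with b_1 = Δ_1 - h_1(2M_1 + M_2)/6 = 36/29, c_1 = M_1/2 = -450/29, d_1 = (M_2 - M_1)/(6h_1) = 211/29. So g'(1) = 36/29.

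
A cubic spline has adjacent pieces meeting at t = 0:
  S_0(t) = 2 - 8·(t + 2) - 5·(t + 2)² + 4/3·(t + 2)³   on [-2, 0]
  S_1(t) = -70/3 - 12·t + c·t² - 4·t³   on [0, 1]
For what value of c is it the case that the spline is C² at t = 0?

S_0''(t) = -10 + 8·(t + 2), so S_0''(0) = 6. On the right, S_1''(0) = 2c, so c = 3.

3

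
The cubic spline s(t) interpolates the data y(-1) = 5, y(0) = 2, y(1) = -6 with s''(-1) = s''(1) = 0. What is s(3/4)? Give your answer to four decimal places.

-3.7070

Put M_i = s'' at the i-th knot. Here h = (1, 1) and Δ = (-3, -8), so the interior equations h_(i-1)·M_(i-1) + 2(h_(i-1)+h_i)·M_i + h_i·M_(i+1) = 6(Δ_i − Δ_(i-1)) read
  1·M_0 + 4·M_1 + 1·M_2 = 6(Δ_1 - Δ_0) = -30
Natural end conditions: M_0 = M_2 = 0.
Hence M_0 = 0, M_1 = -15/2, M_2 = 0.
On [0, 1], s(t) = 2 - 11/2·t - 15/4·t² + 5/4·t³.
With t = 3/4: s(3/4) = -949/256.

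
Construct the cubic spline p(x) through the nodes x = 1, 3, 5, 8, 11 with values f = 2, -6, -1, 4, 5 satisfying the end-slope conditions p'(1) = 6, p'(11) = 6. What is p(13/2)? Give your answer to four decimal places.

3.6629

Let σ_i = p''(x_i). Step sizes h_i = 2, 2, 3, 3; slopes of the chords Δ_i = (y_(i+1) - y_i)/h_i = -4, 5/2, 5/3, 1/3.
  2·σ_0 + 8·σ_1 + 2·σ_2 = 6(Δ_1 - Δ_0) = 39
  2·σ_1 + 10·σ_2 + 3·σ_3 = 6(Δ_2 - Δ_1) = -5
  3·σ_2 + 12·σ_3 + 3·σ_4 = 6(Δ_3 - Δ_2) = -8
Clamped end conditions give two more equations: 2h_0·σ_0 + h_0·σ_1 = 6(Δ_0 - p'(1)) = -60 and h_3·σ_3 + 2h_3·σ_4 = 6(p'(11) - Δ_3) = 34.
Solving the tridiagonal system: σ_0 = -2831/140, σ_1 = 731/70, σ_2 = -41/20, σ_3 = -377/210, σ_4 = 919/140.
On [5, 8], p(x) = -1 + 323/70·(x - 5) - 41/40·(x - 5)² + 107/7560·(x - 5)³.
With (x - 5) = 3/2: p(13/2) = 1641/448.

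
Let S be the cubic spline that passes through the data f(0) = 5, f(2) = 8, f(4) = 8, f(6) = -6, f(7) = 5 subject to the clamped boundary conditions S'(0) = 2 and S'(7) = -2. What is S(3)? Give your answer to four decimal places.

Write M_i for S''(x_i). With h_i = 2, 2, 2, 1 and divided differences Δ_i = 3/2, 0, -7, 11, the continuity of S' gives the tridiagonal system
  2·M_0 + 8·M_1 + 2·M_2 = 6(Δ_1 - Δ_0) = -9
  2·M_1 + 8·M_2 + 2·M_3 = 6(Δ_2 - Δ_1) = -42
  2·M_2 + 6·M_3 + 1·M_4 = 6(Δ_3 - Δ_2) = 108
Clamped end conditions give two more equations: 2h_0·M_0 + h_0·M_1 = 6(Δ_0 - S'(0)) = -3 and h_3·M_3 + 2h_3·M_4 = 6(S'(7) - Δ_3) = -78.
Hence M_0 = -379/172, M_1 = 125/43, M_2 = -2395/172, M_3 = 1367/43, M_4 = -4721/86.
On [2, 4], S(t) = 8 + 465/172·(t - 2) + 125/86·(t - 2)² - 965/688·(t - 2)³.
With (t - 2) = 1: S(3) = 7399/688.

10.7544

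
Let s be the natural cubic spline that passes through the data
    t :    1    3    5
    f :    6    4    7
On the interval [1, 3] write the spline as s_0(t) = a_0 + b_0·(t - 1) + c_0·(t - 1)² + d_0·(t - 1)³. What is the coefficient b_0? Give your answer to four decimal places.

Let σ_i = s''(x_i). Step sizes h_i = 2, 2; slopes of the chords Δ_i = (y_(i+1) - y_i)/h_i = -1, 3/2.
  2·σ_0 + 8·σ_1 + 2·σ_2 = 6(Δ_1 - Δ_0) = 15
Natural end conditions: σ_0 = σ_2 = 0.
Solving the tridiagonal system: σ_0 = 0, σ_1 = 15/8, σ_2 = 0.
On [1, 3], with s_0(t) = a_0 + b_0·(t - 1) + c_0·(t - 1)² + d_0·(t - 1)³: c_0 = σ_0/2 = 0, d_0 = (σ_1 - σ_0)/(6h_0) = 5/32, b_0 = Δ_0 - h_0(2σ_0 + σ_1)/6 = -13/8.

-1.6250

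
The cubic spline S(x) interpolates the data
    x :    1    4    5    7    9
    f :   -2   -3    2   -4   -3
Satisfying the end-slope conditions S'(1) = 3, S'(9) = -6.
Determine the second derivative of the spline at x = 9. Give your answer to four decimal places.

Write σ_i for S''(x_i). With h_i = 3, 1, 2, 2 and divided differences Δ_i = -1/3, 5, -3, 1/2, the continuity of S' gives the tridiagonal system
  3·σ_0 + 8·σ_1 + 1·σ_2 = 6(Δ_1 - Δ_0) = 32
  1·σ_1 + 6·σ_2 + 2·σ_3 = 6(Δ_2 - Δ_1) = -48
  2·σ_2 + 8·σ_3 + 2·σ_4 = 6(Δ_3 - Δ_2) = 21
Clamped end conditions give two more equations: 2h_0·σ_0 + h_0·σ_1 = 6(Δ_0 - S'(1)) = -20 and h_3·σ_3 + 2h_3·σ_4 = 6(S'(9) - Δ_3) = -39.
Solving the tridiagonal system: σ_0 = -3613/480, σ_1 = 671/80, σ_2 = -2003/160, σ_3 = 749/80, σ_4 = -2309/160.

-14.4313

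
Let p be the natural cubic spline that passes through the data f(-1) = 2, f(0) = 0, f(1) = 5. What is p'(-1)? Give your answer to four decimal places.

Write M_i for p''(x_i). With h_i = 1, 1 and divided differences Δ_i = -2, 5, the continuity of p' gives the tridiagonal system
  1·M_0 + 4·M_1 + 1·M_2 = 6(Δ_1 - Δ_0) = 42
Natural end conditions: M_0 = M_2 = 0.
Forward elimination and back-substitution give M_0 = 0, M_1 = 21/2, M_2 = 0.
On [-1, 0], p'(x) = b_0 + 2c_0·(x + 1) + 3d_0·(x + 1)² with b_0 = Δ_0 - h_0(2M_0 + M_1)/6 = -15/4, c_0 = M_0/2 = 0, d_0 = (M_1 - M_0)/(6h_0) = 7/4. So p'(-1) = -15/4.

-3.7500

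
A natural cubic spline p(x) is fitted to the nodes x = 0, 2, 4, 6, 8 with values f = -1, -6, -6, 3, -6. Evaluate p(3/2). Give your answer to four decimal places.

Put m_i = p'' at the i-th knot. Here h = (2, 2, 2, 2) and Δ = (-5/2, 0, 9/2, -9/2), so the interior equations h_(i-1)·m_(i-1) + 2(h_(i-1)+h_i)·m_i + h_i·m_(i+1) = 6(Δ_i − Δ_(i-1)) read
  2·m_0 + 8·m_1 + 2·m_2 = 6(Δ_1 - Δ_0) = 15
  2·m_1 + 8·m_2 + 2·m_3 = 6(Δ_2 - Δ_1) = 27
  2·m_2 + 8·m_3 + 2·m_4 = 6(Δ_3 - Δ_2) = -54
Natural end conditions: m_0 = m_4 = 0.
Hence m_0 = 0, m_1 = 9/16, m_2 = 21/4, m_3 = -129/16, m_4 = 0.
On [0, 2], p(x) = -1 - 43/16·x + 0·x² + 3/64·x³.
With x = 3/2: p(3/2) = -2495/512.

-4.8730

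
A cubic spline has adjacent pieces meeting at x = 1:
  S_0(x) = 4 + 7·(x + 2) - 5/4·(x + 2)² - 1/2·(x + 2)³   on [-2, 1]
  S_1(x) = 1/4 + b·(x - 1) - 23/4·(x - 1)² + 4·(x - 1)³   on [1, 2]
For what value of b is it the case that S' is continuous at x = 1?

S_0'(x) = 7 - 5/2·(x + 2) - 3/2·(x + 2)², so S_0'(1) = -14. On the right, S_1'(1) = b, so b = -14.

-14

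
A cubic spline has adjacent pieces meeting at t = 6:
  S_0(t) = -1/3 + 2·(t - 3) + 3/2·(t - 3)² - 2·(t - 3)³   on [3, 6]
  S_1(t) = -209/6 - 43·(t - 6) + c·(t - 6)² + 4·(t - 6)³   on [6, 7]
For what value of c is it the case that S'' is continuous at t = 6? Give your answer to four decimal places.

-16.5000

S_0''(t) = 3 - 12·(t - 3), so S_0''(6) = -33. On the right, S_1''(6) = 2c, so c = -33/2.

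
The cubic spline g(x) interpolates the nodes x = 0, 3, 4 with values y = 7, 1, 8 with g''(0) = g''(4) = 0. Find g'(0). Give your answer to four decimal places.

-5.3750

Let M_i = g''(x_i). Step sizes h_i = 3, 1; slopes of the chords Δ_i = (y_(i+1) - y_i)/h_i = -2, 7.
  3·M_0 + 8·M_1 + 1·M_2 = 6(Δ_1 - Δ_0) = 54
Natural end conditions: M_0 = M_2 = 0.
Solving: M_0 = 0, M_1 = 27/4, M_2 = 0.
On [0, 3], g'(x) = b_0 + 2c_0·x + 3d_0·x² with b_0 = Δ_0 - h_0(2M_0 + M_1)/6 = -43/8, c_0 = M_0/2 = 0, d_0 = (M_1 - M_0)/(6h_0) = 3/8. So g'(0) = -43/8.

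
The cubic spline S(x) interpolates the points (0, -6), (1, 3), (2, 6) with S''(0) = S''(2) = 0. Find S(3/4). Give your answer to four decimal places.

Write m_i for S''(x_i). With h_i = 1, 1 and divided differences Δ_i = 9, 3, the continuity of S' gives the tridiagonal system
  1·m_0 + 4·m_1 + 1·m_2 = 6(Δ_1 - Δ_0) = -36
Natural end conditions: m_0 = m_2 = 0.
Hence m_0 = 0, m_1 = -9, m_2 = 0.
On [0, 1], S(x) = -6 + 21/2·x + 0·x² - 3/2·x³.
With x = 3/4: S(3/4) = 159/128.

1.2422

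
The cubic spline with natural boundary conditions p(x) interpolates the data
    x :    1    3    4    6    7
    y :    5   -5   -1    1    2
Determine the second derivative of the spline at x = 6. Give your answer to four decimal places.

1.7419

Let σ_i = p''(x_i). Step sizes h_i = 2, 1, 2, 1; slopes of the chords Δ_i = (y_(i+1) - y_i)/h_i = -5, 4, 1, 1.
  2·σ_0 + 6·σ_1 + 1·σ_2 = 6(Δ_1 - Δ_0) = 54
  1·σ_1 + 6·σ_2 + 2·σ_3 = 6(Δ_2 - Δ_1) = -18
  2·σ_2 + 6·σ_3 + 1·σ_4 = 6(Δ_3 - Δ_2) = 0
Natural end conditions: σ_0 = σ_4 = 0.
Forward elimination and back-substitution give σ_0 = 0, σ_1 = 306/31, σ_2 = -162/31, σ_3 = 54/31, σ_4 = 0.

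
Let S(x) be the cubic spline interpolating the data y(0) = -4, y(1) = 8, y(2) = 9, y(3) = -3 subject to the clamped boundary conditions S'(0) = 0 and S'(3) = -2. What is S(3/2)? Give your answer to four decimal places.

Let M_i = S''(x_i). Step sizes h_i = 1, 1, 1; slopes of the chords Δ_i = (y_(i+1) - y_i)/h_i = 12, 1, -12.
  1·M_0 + 4·M_1 + 1·M_2 = 6(Δ_1 - Δ_0) = -66
  1·M_1 + 4·M_2 + 1·M_3 = 6(Δ_2 - Δ_1) = -78
Clamped end conditions give two more equations: 2h_0·M_0 + h_0·M_1 = 6(Δ_0 - S'(0)) = 72 and h_2·M_2 + 2h_2·M_3 = 6(S'(3) - Δ_2) = 60.
Solving the tridiagonal system: M_0 = 706/15, M_1 = -332/15, M_2 = -368/15, M_3 = 634/15.
On [1, 2], S(x) = 8 + 187/15·(x - 1) - 166/15·(x - 1)² - 2/5·(x - 1)³.
With (x - 1) = 1/2: S(3/2) = 137/12.

11.4167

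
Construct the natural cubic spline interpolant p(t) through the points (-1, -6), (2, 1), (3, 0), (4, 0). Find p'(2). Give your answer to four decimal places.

-0.4409

Write m_i for p''(x_i). With h_i = 3, 1, 1 and divided differences Δ_i = 7/3, -1, 0, the continuity of p' gives the tridiagonal system
  3·m_0 + 8·m_1 + 1·m_2 = 6(Δ_1 - Δ_0) = -20
  1·m_1 + 4·m_2 + 1·m_3 = 6(Δ_2 - Δ_1) = 6
Natural end conditions: m_0 = m_3 = 0.
Hence m_0 = 0, m_1 = -86/31, m_2 = 68/31, m_3 = 0.
On [2, 3], p'(t) = b_1 + 2c_1·(t - 2) + 3d_1·(t - 2)² with b_1 = Δ_1 - h_1(2m_1 + m_2)/6 = -41/93, c_1 = m_1/2 = -43/31, d_1 = (m_2 - m_1)/(6h_1) = 77/93. So p'(2) = -41/93.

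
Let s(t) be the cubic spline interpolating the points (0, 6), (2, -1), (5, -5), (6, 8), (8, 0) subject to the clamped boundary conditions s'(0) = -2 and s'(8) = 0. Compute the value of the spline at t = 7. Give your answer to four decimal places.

5.7286

Put M_i = s'' at the i-th knot. Here h = (2, 3, 1, 2) and Δ = (-7/2, -4/3, 13, -4), so the interior equations h_(i-1)·M_(i-1) + 2(h_(i-1)+h_i)·M_i + h_i·M_(i+1) = 6(Δ_i − Δ_(i-1)) read
  2·M_0 + 10·M_1 + 3·M_2 = 6(Δ_1 - Δ_0) = 13
  3·M_1 + 8·M_2 + 1·M_3 = 6(Δ_2 - Δ_1) = 86
  1·M_2 + 6·M_3 + 2·M_4 = 6(Δ_3 - Δ_2) = -102
Clamped end conditions give two more equations: 2h_0·M_0 + h_0·M_1 = 6(Δ_0 - s'(0)) = -9 and h_3·M_3 + 2h_3·M_4 = 6(s'(8) - Δ_3) = 24.
Solving: M_0 = -95/136, M_1 = -211/68, M_2 = 3089/204, M_3 = -5269/204, M_4 = 7717/408.
On [6, 8], s(t) = 8 + 2821/408·(t - 6) - 5269/408·(t - 6)² + 6085/1632·(t - 6)³.
With (t - 6) = 1: s(7) = 9349/1632.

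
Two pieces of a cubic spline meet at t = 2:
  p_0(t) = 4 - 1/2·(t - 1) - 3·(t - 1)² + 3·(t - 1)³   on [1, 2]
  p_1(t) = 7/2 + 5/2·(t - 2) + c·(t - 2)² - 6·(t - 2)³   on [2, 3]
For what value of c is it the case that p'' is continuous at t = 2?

6

p_0''(t) = -6 + 18·(t - 1), so p_0''(2) = 12. On the right, p_1''(2) = 2c, so c = 6.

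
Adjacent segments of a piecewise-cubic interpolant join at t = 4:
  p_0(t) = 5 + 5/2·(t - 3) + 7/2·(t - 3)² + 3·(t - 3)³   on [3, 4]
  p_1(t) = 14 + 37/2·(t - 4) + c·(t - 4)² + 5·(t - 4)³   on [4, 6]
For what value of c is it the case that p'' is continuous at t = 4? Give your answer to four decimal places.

12.5000

p_0''(t) = 7 + 18·(t - 3), so p_0''(4) = 25. On the right, p_1''(4) = 2c, so c = 25/2.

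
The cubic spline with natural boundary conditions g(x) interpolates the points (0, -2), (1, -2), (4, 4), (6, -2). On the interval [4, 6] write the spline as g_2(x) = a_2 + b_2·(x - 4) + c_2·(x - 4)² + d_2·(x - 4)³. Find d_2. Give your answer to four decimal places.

Let σ_i = g''(x_i). Step sizes h_i = 1, 3, 2; slopes of the chords Δ_i = (y_(i+1) - y_i)/h_i = 0, 2, -3.
  1·σ_0 + 8·σ_1 + 3·σ_2 = 6(Δ_1 - Δ_0) = 12
  3·σ_1 + 10·σ_2 + 2·σ_3 = 6(Δ_2 - Δ_1) = -30
Natural end conditions: σ_0 = σ_3 = 0.
Solving the tridiagonal system: σ_0 = 0, σ_1 = 210/71, σ_2 = -276/71, σ_3 = 0.
On [4, 6], with g_2(x) = a_2 + b_2·(x - 4) + c_2·(x - 4)² + d_2·(x - 4)³: c_2 = σ_2/2 = -138/71, d_2 = (σ_3 - σ_2)/(6h_2) = 23/71, b_2 = Δ_2 - h_2(2σ_2 + σ_3)/6 = -29/71.

0.3239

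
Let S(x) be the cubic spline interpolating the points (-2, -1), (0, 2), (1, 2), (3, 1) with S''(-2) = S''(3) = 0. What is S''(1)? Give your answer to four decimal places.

Let m_i = S''(x_i). Step sizes h_i = 2, 1, 2; slopes of the chords Δ_i = (y_(i+1) - y_i)/h_i = 3/2, 0, -1/2.
  2·m_0 + 6·m_1 + 1·m_2 = 6(Δ_1 - Δ_0) = -9
  1·m_1 + 6·m_2 + 2·m_3 = 6(Δ_2 - Δ_1) = -3
Natural end conditions: m_0 = m_3 = 0.
Solving the tridiagonal system: m_0 = 0, m_1 = -51/35, m_2 = -9/35, m_3 = 0.

-0.2571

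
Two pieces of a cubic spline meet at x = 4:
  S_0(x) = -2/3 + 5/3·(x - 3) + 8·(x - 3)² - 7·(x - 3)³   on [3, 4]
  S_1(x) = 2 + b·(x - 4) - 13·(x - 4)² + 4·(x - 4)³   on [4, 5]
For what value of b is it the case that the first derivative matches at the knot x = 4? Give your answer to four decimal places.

-3.3333

S_0'(x) = 5/3 + 16·(x - 3) - 21·(x - 3)², so S_0'(4) = -10/3. On the right, S_1'(4) = b, so b = -10/3.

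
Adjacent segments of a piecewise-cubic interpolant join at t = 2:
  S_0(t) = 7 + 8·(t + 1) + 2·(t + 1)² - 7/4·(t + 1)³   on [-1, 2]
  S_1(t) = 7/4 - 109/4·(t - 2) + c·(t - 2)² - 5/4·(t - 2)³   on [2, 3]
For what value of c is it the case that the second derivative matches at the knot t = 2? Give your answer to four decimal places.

-13.7500

S_0''(t) = 4 - 21/2·(t + 1), so S_0''(2) = -55/2. On the right, S_1''(2) = 2c, so c = -55/4.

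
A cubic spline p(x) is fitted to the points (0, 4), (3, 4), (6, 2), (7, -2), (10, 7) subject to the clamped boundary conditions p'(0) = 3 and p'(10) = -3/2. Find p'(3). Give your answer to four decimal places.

Let M_i = p''(x_i). Step sizes h_i = 3, 3, 1, 3; slopes of the chords Δ_i = (y_(i+1) - y_i)/h_i = 0, -2/3, -4, 3.
  3·M_0 + 12·M_1 + 3·M_2 = 6(Δ_1 - Δ_0) = -4
  3·M_1 + 8·M_2 + 1·M_3 = 6(Δ_2 - Δ_1) = -20
  1·M_2 + 8·M_3 + 3·M_4 = 6(Δ_3 - Δ_2) = 42
Clamped end conditions give two more equations: 2h_0·M_0 + h_0·M_1 = 6(Δ_0 - p'(0)) = -18 and h_3·M_3 + 2h_3·M_4 = 6(p'(10) - Δ_3) = -27.
Solving the tridiagonal system: M_0 = -2449/636, M_1 = 541/318, M_2 = -909/212, M_3 = 975/106, M_4 = -1929/212.
On [3, 6], p'(x) = b_1 + 2c_1·(x - 3) + 3d_1·(x - 3)² with b_1 = Δ_1 - h_1(2M_1 + M_2)/6 = -95/424, c_1 = M_1/2 = 541/636, d_1 = (M_2 - M_1)/(6h_1) = -3809/11448. So p'(3) = -95/424.

-0.2241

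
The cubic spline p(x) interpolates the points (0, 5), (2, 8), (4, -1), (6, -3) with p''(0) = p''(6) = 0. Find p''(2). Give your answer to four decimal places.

-5.5000

Put m_i = p'' at the i-th knot. Here h = (2, 2, 2) and Δ = (3/2, -9/2, -1), so the interior equations h_(i-1)·m_(i-1) + 2(h_(i-1)+h_i)·m_i + h_i·m_(i+1) = 6(Δ_i − Δ_(i-1)) read
  2·m_0 + 8·m_1 + 2·m_2 = 6(Δ_1 - Δ_0) = -36
  2·m_1 + 8·m_2 + 2·m_3 = 6(Δ_2 - Δ_1) = 21
Natural end conditions: m_0 = m_3 = 0.
Solving the tridiagonal system: m_0 = 0, m_1 = -11/2, m_2 = 4, m_3 = 0.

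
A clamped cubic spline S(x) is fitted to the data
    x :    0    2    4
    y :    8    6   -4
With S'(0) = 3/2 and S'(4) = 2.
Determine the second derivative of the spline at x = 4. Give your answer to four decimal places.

13.6250

Let M_i = S''(x_i). Step sizes h_i = 2, 2; slopes of the chords Δ_i = (y_(i+1) - y_i)/h_i = -1, -5.
  2·M_0 + 8·M_1 + 2·M_2 = 6(Δ_1 - Δ_0) = -24
Clamped end conditions give two more equations: 2h_0·M_0 + h_0·M_1 = 6(Δ_0 - S'(0)) = -15 and h_1·M_1 + 2h_1·M_2 = 6(S'(4) - Δ_1) = 42.
Hence M_0 = -5/8, M_1 = -25/4, M_2 = 109/8.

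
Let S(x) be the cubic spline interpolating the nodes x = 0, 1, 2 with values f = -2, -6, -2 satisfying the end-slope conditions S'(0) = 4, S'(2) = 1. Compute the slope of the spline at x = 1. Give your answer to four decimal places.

Let m_i = S''(x_i). Step sizes h_i = 1, 1; slopes of the chords Δ_i = (y_(i+1) - y_i)/h_i = -4, 4.
  1·m_0 + 4·m_1 + 1·m_2 = 6(Δ_1 - Δ_0) = 48
Clamped end conditions give two more equations: 2h_0·m_0 + h_0·m_1 = 6(Δ_0 - S'(0)) = -48 and h_1·m_1 + 2h_1·m_2 = 6(S'(2) - Δ_1) = -18.
Solving the tridiagonal system: m_0 = -75/2, m_1 = 27, m_2 = -45/2.
On [1, 2], S'(x) = b_1 + 2c_1·(x - 1) + 3d_1·(x - 1)² with b_1 = Δ_1 - h_1(2m_1 + m_2)/6 = -5/4, c_1 = m_1/2 = 27/2, d_1 = (m_2 - m_1)/(6h_1) = -33/4. So S'(1) = -5/4.

-1.2500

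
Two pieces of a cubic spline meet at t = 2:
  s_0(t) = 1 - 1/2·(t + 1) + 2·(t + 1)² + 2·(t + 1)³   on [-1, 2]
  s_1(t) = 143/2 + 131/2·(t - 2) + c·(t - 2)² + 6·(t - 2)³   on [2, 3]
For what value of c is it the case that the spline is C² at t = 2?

s_0''(t) = 4 + 12·(t + 1), so s_0''(2) = 40. On the right, s_1''(2) = 2c, so c = 20.

20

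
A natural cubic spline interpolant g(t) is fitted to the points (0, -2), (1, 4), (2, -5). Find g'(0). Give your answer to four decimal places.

9.7500

Let M_i = g''(x_i). Step sizes h_i = 1, 1; slopes of the chords Δ_i = (y_(i+1) - y_i)/h_i = 6, -9.
  1·M_0 + 4·M_1 + 1·M_2 = 6(Δ_1 - Δ_0) = -90
Natural end conditions: M_0 = M_2 = 0.
Solving the tridiagonal system: M_0 = 0, M_1 = -45/2, M_2 = 0.
On [0, 1], g'(t) = b_0 + 2c_0·t + 3d_0·t² with b_0 = Δ_0 - h_0(2M_0 + M_1)/6 = 39/4, c_0 = M_0/2 = 0, d_0 = (M_1 - M_0)/(6h_0) = -15/4. So g'(0) = 39/4.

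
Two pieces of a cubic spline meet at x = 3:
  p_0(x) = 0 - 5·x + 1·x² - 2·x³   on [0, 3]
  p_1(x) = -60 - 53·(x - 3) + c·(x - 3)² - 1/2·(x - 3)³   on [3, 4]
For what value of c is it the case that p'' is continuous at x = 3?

p_0''(x) = 2 - 12·x, so p_0''(3) = -34. On the right, p_1''(3) = 2c, so c = -17.

-17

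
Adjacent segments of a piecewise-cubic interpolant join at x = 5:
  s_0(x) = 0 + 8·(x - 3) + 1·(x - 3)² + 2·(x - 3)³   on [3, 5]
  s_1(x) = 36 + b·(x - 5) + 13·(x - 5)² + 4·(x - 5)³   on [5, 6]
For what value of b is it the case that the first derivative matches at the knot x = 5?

s_0'(x) = 8 + 2·(x - 3) + 6·(x - 3)², so s_0'(5) = 36. On the right, s_1'(5) = b, so b = 36.

36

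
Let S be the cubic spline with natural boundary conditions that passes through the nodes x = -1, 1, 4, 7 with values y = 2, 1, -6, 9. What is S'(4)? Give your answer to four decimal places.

With M_i denoting the second derivative at x_i, h_i = 2, 3, 3, and Δ_i = (y_(i+1) − y_i)/h_i = -1/2, -7/3, 5:
  2·M_0 + 10·M_1 + 3·M_2 = 6(Δ_1 - Δ_0) = -11
  3·M_1 + 12·M_2 + 3·M_3 = 6(Δ_2 - Δ_1) = 44
Natural end conditions: M_0 = M_3 = 0.
Forward elimination and back-substitution give M_0 = 0, M_1 = -88/37, M_2 = 473/111, M_3 = 0.
On [4, 7], S'(x) = b_2 + 2c_2·(x - 4) + 3d_2·(x - 4)² with b_2 = Δ_2 - h_2(2M_2 + M_3)/6 = 82/111, c_2 = M_2/2 = 473/222, d_2 = (M_3 - M_2)/(6h_2) = -473/1998. So S'(4) = 82/111.

0.7387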